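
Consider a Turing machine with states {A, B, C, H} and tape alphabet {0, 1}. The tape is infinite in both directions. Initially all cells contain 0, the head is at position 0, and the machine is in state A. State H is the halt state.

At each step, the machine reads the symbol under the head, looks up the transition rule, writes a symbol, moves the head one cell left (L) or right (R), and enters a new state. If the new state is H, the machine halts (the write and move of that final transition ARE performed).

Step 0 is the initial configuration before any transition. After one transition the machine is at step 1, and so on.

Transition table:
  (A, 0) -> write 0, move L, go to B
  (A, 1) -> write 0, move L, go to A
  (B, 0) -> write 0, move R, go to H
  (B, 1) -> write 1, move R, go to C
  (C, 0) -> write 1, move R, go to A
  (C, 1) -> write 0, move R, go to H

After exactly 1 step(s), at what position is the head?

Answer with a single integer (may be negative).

Answer: -1

Derivation:
Step 1: in state A at pos 0, read 0 -> (A,0)->write 0,move L,goto B. Now: state=B, head=-1, tape[-2..1]=0000 (head:  ^)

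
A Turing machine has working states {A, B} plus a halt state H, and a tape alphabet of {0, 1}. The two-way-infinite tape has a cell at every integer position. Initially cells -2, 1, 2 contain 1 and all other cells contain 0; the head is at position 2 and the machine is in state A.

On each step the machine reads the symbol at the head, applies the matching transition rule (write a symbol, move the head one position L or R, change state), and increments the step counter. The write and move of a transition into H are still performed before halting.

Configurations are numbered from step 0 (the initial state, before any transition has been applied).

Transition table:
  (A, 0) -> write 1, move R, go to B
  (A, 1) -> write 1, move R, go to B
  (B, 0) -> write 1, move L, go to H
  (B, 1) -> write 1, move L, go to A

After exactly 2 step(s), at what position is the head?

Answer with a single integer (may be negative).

Answer: 2

Derivation:
Step 1: in state A at pos 2, read 1 -> (A,1)->write 1,move R,goto B. Now: state=B, head=3, tape[-3..4]=01001100 (head:       ^)
Step 2: in state B at pos 3, read 0 -> (B,0)->write 1,move L,goto H. Now: state=H, head=2, tape[-3..4]=01001110 (head:      ^)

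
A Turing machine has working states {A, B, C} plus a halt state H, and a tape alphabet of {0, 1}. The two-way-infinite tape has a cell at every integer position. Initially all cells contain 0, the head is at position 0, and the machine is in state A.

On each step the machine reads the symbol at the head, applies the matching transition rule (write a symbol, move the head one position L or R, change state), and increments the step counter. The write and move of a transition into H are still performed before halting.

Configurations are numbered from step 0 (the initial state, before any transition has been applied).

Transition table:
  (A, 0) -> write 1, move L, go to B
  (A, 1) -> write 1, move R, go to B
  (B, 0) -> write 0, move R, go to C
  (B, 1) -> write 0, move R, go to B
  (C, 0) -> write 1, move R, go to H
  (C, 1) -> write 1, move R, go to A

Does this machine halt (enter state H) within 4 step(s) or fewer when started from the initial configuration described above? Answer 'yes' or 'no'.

Step 1: in state A at pos 0, read 0 -> (A,0)->write 1,move L,goto B. Now: state=B, head=-1, tape[-2..1]=0010 (head:  ^)
Step 2: in state B at pos -1, read 0 -> (B,0)->write 0,move R,goto C. Now: state=C, head=0, tape[-2..1]=0010 (head:   ^)
Step 3: in state C at pos 0, read 1 -> (C,1)->write 1,move R,goto A. Now: state=A, head=1, tape[-2..2]=00100 (head:    ^)
Step 4: in state A at pos 1, read 0 -> (A,0)->write 1,move L,goto B. Now: state=B, head=0, tape[-2..2]=00110 (head:   ^)
After 4 step(s): state = B (not H) -> not halted within 4 -> no

Answer: no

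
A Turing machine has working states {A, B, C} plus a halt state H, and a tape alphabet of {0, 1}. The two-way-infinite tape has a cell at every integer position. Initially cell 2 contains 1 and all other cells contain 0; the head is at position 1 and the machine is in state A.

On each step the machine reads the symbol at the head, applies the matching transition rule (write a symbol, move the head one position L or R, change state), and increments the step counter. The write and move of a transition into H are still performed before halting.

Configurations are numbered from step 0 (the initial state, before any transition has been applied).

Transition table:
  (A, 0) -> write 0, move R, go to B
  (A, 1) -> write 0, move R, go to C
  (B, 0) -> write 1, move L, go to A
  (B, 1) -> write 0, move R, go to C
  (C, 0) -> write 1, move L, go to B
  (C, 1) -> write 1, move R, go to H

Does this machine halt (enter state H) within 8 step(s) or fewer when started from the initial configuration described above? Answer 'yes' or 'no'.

Step 1: in state A at pos 1, read 0 -> (A,0)->write 0,move R,goto B. Now: state=B, head=2, tape[0..3]=0010 (head:   ^)
Step 2: in state B at pos 2, read 1 -> (B,1)->write 0,move R,goto C. Now: state=C, head=3, tape[0..4]=00000 (head:    ^)
Step 3: in state C at pos 3, read 0 -> (C,0)->write 1,move L,goto B. Now: state=B, head=2, tape[0..4]=00010 (head:   ^)
Step 4: in state B at pos 2, read 0 -> (B,0)->write 1,move L,goto A. Now: state=A, head=1, tape[0..4]=00110 (head:  ^)
Step 5: in state A at pos 1, read 0 -> (A,0)->write 0,move R,goto B. Now: state=B, head=2, tape[0..4]=00110 (head:   ^)
Step 6: in state B at pos 2, read 1 -> (B,1)->write 0,move R,goto C. Now: state=C, head=3, tape[0..4]=00010 (head:    ^)
Step 7: in state C at pos 3, read 1 -> (C,1)->write 1,move R,goto H. Now: state=H, head=4, tape[0..5]=000100 (head:     ^)
State H reached at step 7; 7 <= 8 -> yes

Answer: yes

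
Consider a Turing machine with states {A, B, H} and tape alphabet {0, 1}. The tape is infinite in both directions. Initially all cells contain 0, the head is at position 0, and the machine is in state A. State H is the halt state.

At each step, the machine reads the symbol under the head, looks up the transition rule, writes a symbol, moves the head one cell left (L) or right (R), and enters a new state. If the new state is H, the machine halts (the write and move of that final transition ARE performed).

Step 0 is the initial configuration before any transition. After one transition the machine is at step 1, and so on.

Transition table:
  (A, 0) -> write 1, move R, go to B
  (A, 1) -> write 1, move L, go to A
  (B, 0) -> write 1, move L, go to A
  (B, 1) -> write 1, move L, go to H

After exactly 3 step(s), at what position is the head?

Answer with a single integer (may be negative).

Step 1: in state A at pos 0, read 0 -> (A,0)->write 1,move R,goto B. Now: state=B, head=1, tape[-1..2]=0100 (head:   ^)
Step 2: in state B at pos 1, read 0 -> (B,0)->write 1,move L,goto A. Now: state=A, head=0, tape[-1..2]=0110 (head:  ^)
Step 3: in state A at pos 0, read 1 -> (A,1)->write 1,move L,goto A. Now: state=A, head=-1, tape[-2..2]=00110 (head:  ^)

Answer: -1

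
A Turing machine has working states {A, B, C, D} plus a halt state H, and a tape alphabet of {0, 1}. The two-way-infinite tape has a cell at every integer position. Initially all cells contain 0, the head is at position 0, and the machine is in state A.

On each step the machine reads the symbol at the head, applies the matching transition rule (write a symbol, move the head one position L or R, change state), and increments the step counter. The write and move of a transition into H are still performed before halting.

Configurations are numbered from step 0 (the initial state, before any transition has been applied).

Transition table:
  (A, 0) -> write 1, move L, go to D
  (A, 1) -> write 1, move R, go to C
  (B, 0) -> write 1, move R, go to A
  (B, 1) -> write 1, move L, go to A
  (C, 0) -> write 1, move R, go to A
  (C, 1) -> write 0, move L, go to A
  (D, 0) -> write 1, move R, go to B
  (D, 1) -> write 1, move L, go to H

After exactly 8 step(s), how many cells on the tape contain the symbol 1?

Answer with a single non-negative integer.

Step 1: in state A at pos 0, read 0 -> (A,0)->write 1,move L,goto D. Now: state=D, head=-1, tape[-2..1]=0010 (head:  ^)
Step 2: in state D at pos -1, read 0 -> (D,0)->write 1,move R,goto B. Now: state=B, head=0, tape[-2..1]=0110 (head:   ^)
Step 3: in state B at pos 0, read 1 -> (B,1)->write 1,move L,goto A. Now: state=A, head=-1, tape[-2..1]=0110 (head:  ^)
Step 4: in state A at pos -1, read 1 -> (A,1)->write 1,move R,goto C. Now: state=C, head=0, tape[-2..1]=0110 (head:   ^)
Step 5: in state C at pos 0, read 1 -> (C,1)->write 0,move L,goto A. Now: state=A, head=-1, tape[-2..1]=0100 (head:  ^)
Step 6: in state A at pos -1, read 1 -> (A,1)->write 1,move R,goto C. Now: state=C, head=0, tape[-2..1]=0100 (head:   ^)
Step 7: in state C at pos 0, read 0 -> (C,0)->write 1,move R,goto A. Now: state=A, head=1, tape[-2..2]=01100 (head:    ^)
Step 8: in state A at pos 1, read 0 -> (A,0)->write 1,move L,goto D. Now: state=D, head=0, tape[-2..2]=01110 (head:   ^)
Cells containing 1 after step 8: {-1, 0, 1} -> 3 cell(s)

Answer: 3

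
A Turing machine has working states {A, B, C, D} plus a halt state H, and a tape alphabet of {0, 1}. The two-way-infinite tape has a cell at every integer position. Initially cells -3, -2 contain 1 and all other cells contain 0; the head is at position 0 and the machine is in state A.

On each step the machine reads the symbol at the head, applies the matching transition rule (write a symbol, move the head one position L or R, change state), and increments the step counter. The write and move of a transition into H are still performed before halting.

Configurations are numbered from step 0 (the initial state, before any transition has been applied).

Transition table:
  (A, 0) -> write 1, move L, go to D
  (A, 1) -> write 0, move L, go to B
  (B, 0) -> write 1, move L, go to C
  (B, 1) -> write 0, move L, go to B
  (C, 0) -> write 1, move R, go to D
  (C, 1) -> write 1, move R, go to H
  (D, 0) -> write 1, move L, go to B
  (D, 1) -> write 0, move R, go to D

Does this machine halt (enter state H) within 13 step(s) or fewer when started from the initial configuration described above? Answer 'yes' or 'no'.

Step 1: in state A at pos 0, read 0 -> (A,0)->write 1,move L,goto D. Now: state=D, head=-1, tape[-4..1]=011010 (head:    ^)
Step 2: in state D at pos -1, read 0 -> (D,0)->write 1,move L,goto B. Now: state=B, head=-2, tape[-4..1]=011110 (head:   ^)
Step 3: in state B at pos -2, read 1 -> (B,1)->write 0,move L,goto B. Now: state=B, head=-3, tape[-4..1]=010110 (head:  ^)
Step 4: in state B at pos -3, read 1 -> (B,1)->write 0,move L,goto B. Now: state=B, head=-4, tape[-5..1]=0000110 (head:  ^)
Step 5: in state B at pos -4, read 0 -> (B,0)->write 1,move L,goto C. Now: state=C, head=-5, tape[-6..1]=00100110 (head:  ^)
Step 6: in state C at pos -5, read 0 -> (C,0)->write 1,move R,goto D. Now: state=D, head=-4, tape[-6..1]=01100110 (head:   ^)
Step 7: in state D at pos -4, read 1 -> (D,1)->write 0,move R,goto D. Now: state=D, head=-3, tape[-6..1]=01000110 (head:    ^)
Step 8: in state D at pos -3, read 0 -> (D,0)->write 1,move L,goto B. Now: state=B, head=-4, tape[-6..1]=01010110 (head:   ^)
Step 9: in state B at pos -4, read 0 -> (B,0)->write 1,move L,goto C. Now: state=C, head=-5, tape[-6..1]=01110110 (head:  ^)
Step 10: in state C at pos -5, read 1 -> (C,1)->write 1,move R,goto H. Now: state=H, head=-4, tape[-6..1]=01110110 (head:   ^)
State H reached at step 10; 10 <= 13 -> yes

Answer: yes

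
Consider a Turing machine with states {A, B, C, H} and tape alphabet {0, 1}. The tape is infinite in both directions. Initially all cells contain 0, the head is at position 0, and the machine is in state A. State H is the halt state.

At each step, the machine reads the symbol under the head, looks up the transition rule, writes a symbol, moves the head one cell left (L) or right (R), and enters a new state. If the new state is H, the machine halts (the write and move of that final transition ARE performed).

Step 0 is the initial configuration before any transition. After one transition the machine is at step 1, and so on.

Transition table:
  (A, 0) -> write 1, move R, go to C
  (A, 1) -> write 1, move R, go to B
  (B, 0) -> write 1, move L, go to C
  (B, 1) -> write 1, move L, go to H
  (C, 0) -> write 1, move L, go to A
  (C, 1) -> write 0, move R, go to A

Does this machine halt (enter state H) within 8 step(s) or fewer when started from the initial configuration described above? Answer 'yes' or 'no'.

Answer: yes

Derivation:
Step 1: in state A at pos 0, read 0 -> (A,0)->write 1,move R,goto C. Now: state=C, head=1, tape[-1..2]=0100 (head:   ^)
Step 2: in state C at pos 1, read 0 -> (C,0)->write 1,move L,goto A. Now: state=A, head=0, tape[-1..2]=0110 (head:  ^)
Step 3: in state A at pos 0, read 1 -> (A,1)->write 1,move R,goto B. Now: state=B, head=1, tape[-1..2]=0110 (head:   ^)
Step 4: in state B at pos 1, read 1 -> (B,1)->write 1,move L,goto H. Now: state=H, head=0, tape[-1..2]=0110 (head:  ^)
State H reached at step 4; 4 <= 8 -> yes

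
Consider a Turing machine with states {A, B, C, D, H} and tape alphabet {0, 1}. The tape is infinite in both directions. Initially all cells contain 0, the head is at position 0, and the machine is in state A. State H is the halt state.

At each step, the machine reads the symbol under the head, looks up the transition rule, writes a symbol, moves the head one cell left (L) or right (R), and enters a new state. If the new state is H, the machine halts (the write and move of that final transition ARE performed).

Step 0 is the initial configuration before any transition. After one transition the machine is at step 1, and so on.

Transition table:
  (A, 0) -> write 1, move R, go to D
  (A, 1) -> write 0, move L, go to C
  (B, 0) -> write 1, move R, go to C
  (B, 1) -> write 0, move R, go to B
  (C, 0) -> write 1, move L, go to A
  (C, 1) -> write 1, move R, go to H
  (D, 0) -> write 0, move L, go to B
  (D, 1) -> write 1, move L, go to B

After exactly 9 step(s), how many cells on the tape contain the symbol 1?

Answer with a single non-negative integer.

Answer: 3

Derivation:
Step 1: in state A at pos 0, read 0 -> (A,0)->write 1,move R,goto D. Now: state=D, head=1, tape[-1..2]=0100 (head:   ^)
Step 2: in state D at pos 1, read 0 -> (D,0)->write 0,move L,goto B. Now: state=B, head=0, tape[-1..2]=0100 (head:  ^)
Step 3: in state B at pos 0, read 1 -> (B,1)->write 0,move R,goto B. Now: state=B, head=1, tape[-1..2]=0000 (head:   ^)
Step 4: in state B at pos 1, read 0 -> (B,0)->write 1,move R,goto C. Now: state=C, head=2, tape[-1..3]=00100 (head:    ^)
Step 5: in state C at pos 2, read 0 -> (C,0)->write 1,move L,goto A. Now: state=A, head=1, tape[-1..3]=00110 (head:   ^)
Step 6: in state A at pos 1, read 1 -> (A,1)->write 0,move L,goto C. Now: state=C, head=0, tape[-1..3]=00010 (head:  ^)
Step 7: in state C at pos 0, read 0 -> (C,0)->write 1,move L,goto A. Now: state=A, head=-1, tape[-2..3]=001010 (head:  ^)
Step 8: in state A at pos -1, read 0 -> (A,0)->write 1,move R,goto D. Now: state=D, head=0, tape[-2..3]=011010 (head:   ^)
Step 9: in state D at pos 0, read 1 -> (D,1)->write 1,move L,goto B. Now: state=B, head=-1, tape[-2..3]=011010 (head:  ^)
Cells containing 1 after step 9: {-1, 0, 2} -> 3 cell(s)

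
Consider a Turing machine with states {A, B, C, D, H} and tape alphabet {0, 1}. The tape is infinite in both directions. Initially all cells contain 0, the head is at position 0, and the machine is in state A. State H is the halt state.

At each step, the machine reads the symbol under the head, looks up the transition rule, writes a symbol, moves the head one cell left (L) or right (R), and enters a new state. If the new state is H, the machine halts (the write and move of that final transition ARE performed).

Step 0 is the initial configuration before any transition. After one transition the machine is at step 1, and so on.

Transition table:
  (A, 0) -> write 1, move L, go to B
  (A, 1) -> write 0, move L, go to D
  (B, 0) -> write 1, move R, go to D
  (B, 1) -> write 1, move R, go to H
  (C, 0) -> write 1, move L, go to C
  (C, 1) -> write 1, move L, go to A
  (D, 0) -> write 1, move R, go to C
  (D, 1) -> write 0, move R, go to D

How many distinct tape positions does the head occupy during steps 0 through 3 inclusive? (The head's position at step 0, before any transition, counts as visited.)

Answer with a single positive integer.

Answer: 3

Derivation:
Step 1: in state A at pos 0, read 0 -> (A,0)->write 1,move L,goto B. Now: state=B, head=-1, tape[-2..1]=0010 (head:  ^)
Step 2: in state B at pos -1, read 0 -> (B,0)->write 1,move R,goto D. Now: state=D, head=0, tape[-2..1]=0110 (head:   ^)
Step 3: in state D at pos 0, read 1 -> (D,1)->write 0,move R,goto D. Now: state=D, head=1, tape[-2..2]=01000 (head:    ^)
Head positions at steps 0..3: starting at 0, distinct positions visited = {-1, 0, 1} -> 3 position(s)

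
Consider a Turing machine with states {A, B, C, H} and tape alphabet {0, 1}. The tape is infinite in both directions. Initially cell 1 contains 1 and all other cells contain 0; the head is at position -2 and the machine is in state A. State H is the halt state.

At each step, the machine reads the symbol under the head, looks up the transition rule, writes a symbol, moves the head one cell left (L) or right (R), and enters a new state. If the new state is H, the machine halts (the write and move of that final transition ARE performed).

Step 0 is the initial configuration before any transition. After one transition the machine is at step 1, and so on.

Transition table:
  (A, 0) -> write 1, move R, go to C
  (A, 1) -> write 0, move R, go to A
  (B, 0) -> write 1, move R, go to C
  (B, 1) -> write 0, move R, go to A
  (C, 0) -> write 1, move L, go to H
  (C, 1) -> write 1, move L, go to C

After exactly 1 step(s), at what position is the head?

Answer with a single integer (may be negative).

Step 1: in state A at pos -2, read 0 -> (A,0)->write 1,move R,goto C. Now: state=C, head=-1, tape[-3..2]=010010 (head:   ^)

Answer: -1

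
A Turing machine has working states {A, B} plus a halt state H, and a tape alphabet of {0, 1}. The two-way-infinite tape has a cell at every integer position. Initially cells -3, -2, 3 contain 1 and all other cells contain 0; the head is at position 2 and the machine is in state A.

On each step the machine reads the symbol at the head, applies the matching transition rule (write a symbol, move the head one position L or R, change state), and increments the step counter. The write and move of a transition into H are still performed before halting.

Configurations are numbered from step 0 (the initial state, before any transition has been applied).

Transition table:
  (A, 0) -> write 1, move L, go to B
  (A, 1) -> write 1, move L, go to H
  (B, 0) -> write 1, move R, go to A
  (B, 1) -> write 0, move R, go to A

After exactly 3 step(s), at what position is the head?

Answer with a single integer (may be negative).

Step 1: in state A at pos 2, read 0 -> (A,0)->write 1,move L,goto B. Now: state=B, head=1, tape[-4..4]=011000110 (head:      ^)
Step 2: in state B at pos 1, read 0 -> (B,0)->write 1,move R,goto A. Now: state=A, head=2, tape[-4..4]=011001110 (head:       ^)
Step 3: in state A at pos 2, read 1 -> (A,1)->write 1,move L,goto H. Now: state=H, head=1, tape[-4..4]=011001110 (head:      ^)

Answer: 1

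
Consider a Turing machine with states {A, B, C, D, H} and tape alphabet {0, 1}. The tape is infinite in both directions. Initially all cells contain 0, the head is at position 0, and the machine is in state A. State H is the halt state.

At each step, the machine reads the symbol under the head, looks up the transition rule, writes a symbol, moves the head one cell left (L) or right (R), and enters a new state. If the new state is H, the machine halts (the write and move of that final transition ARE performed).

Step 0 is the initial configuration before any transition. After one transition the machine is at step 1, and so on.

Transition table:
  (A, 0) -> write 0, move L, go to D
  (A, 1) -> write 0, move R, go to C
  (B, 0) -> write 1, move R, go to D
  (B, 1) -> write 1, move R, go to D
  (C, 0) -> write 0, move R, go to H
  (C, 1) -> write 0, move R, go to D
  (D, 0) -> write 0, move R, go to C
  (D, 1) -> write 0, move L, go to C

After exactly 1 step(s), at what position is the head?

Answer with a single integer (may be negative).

Step 1: in state A at pos 0, read 0 -> (A,0)->write 0,move L,goto D. Now: state=D, head=-1, tape[-2..1]=0000 (head:  ^)

Answer: -1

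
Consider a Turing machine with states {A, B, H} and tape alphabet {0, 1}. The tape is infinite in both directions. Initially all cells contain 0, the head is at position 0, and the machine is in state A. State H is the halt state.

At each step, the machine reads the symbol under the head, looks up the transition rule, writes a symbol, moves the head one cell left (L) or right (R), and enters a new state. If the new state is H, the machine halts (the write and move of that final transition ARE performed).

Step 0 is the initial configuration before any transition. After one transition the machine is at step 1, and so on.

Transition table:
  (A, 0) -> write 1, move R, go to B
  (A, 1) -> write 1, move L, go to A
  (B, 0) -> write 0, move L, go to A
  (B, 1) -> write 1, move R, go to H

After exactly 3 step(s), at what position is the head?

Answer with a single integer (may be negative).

Answer: -1

Derivation:
Step 1: in state A at pos 0, read 0 -> (A,0)->write 1,move R,goto B. Now: state=B, head=1, tape[-1..2]=0100 (head:   ^)
Step 2: in state B at pos 1, read 0 -> (B,0)->write 0,move L,goto A. Now: state=A, head=0, tape[-1..2]=0100 (head:  ^)
Step 3: in state A at pos 0, read 1 -> (A,1)->write 1,move L,goto A. Now: state=A, head=-1, tape[-2..2]=00100 (head:  ^)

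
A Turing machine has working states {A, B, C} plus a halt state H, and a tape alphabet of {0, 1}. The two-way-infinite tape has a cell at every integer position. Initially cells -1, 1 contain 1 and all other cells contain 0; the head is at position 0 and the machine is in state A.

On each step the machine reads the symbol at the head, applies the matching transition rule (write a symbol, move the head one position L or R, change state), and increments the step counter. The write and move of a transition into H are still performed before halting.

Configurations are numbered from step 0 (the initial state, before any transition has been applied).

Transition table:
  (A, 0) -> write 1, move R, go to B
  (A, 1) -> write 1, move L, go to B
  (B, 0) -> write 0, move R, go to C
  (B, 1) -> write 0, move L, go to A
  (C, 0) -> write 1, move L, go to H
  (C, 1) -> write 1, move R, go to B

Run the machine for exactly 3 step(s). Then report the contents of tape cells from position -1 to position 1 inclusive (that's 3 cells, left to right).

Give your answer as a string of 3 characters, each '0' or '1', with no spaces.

Answer: 110

Derivation:
Step 1: in state A at pos 0, read 0 -> (A,0)->write 1,move R,goto B. Now: state=B, head=1, tape[-2..2]=01110 (head:    ^)
Step 2: in state B at pos 1, read 1 -> (B,1)->write 0,move L,goto A. Now: state=A, head=0, tape[-2..2]=01100 (head:   ^)
Step 3: in state A at pos 0, read 1 -> (A,1)->write 1,move L,goto B. Now: state=B, head=-1, tape[-2..2]=01100 (head:  ^)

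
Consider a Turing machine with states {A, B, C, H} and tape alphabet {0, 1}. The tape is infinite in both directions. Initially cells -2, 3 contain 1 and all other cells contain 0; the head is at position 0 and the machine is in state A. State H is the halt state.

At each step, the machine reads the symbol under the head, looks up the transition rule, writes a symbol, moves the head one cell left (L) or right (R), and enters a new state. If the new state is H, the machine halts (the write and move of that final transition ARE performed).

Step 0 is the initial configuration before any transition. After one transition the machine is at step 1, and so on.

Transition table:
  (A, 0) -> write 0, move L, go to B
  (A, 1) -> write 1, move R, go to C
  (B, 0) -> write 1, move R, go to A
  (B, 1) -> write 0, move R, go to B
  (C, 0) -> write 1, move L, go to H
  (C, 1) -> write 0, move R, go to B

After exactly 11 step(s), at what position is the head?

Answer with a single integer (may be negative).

Step 1: in state A at pos 0, read 0 -> (A,0)->write 0,move L,goto B. Now: state=B, head=-1, tape[-3..4]=01000010 (head:   ^)
Step 2: in state B at pos -1, read 0 -> (B,0)->write 1,move R,goto A. Now: state=A, head=0, tape[-3..4]=01100010 (head:    ^)
Step 3: in state A at pos 0, read 0 -> (A,0)->write 0,move L,goto B. Now: state=B, head=-1, tape[-3..4]=01100010 (head:   ^)
Step 4: in state B at pos -1, read 1 -> (B,1)->write 0,move R,goto B. Now: state=B, head=0, tape[-3..4]=01000010 (head:    ^)
Step 5: in state B at pos 0, read 0 -> (B,0)->write 1,move R,goto A. Now: state=A, head=1, tape[-3..4]=01010010 (head:     ^)
Step 6: in state A at pos 1, read 0 -> (A,0)->write 0,move L,goto B. Now: state=B, head=0, tape[-3..4]=01010010 (head:    ^)
Step 7: in state B at pos 0, read 1 -> (B,1)->write 0,move R,goto B. Now: state=B, head=1, tape[-3..4]=01000010 (head:     ^)
Step 8: in state B at pos 1, read 0 -> (B,0)->write 1,move R,goto A. Now: state=A, head=2, tape[-3..4]=01001010 (head:      ^)
Step 9: in state A at pos 2, read 0 -> (A,0)->write 0,move L,goto B. Now: state=B, head=1, tape[-3..4]=01001010 (head:     ^)
Step 10: in state B at pos 1, read 1 -> (B,1)->write 0,move R,goto B. Now: state=B, head=2, tape[-3..4]=01000010 (head:      ^)
Step 11: in state B at pos 2, read 0 -> (B,0)->write 1,move R,goto A. Now: state=A, head=3, tape[-3..4]=01000110 (head:       ^)

Answer: 3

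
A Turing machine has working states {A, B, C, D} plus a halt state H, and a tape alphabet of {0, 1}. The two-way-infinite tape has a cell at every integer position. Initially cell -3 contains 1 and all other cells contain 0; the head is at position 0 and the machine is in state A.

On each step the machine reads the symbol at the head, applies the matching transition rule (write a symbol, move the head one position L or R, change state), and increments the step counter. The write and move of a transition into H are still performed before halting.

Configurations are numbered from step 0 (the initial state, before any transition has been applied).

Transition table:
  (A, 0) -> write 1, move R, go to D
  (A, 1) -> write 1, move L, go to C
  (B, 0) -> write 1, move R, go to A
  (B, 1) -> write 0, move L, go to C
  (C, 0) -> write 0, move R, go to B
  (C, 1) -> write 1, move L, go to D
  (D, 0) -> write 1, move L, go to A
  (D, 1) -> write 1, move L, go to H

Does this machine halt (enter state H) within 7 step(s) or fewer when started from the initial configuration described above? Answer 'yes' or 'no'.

Answer: no

Derivation:
Step 1: in state A at pos 0, read 0 -> (A,0)->write 1,move R,goto D. Now: state=D, head=1, tape[-4..2]=0100100 (head:      ^)
Step 2: in state D at pos 1, read 0 -> (D,0)->write 1,move L,goto A. Now: state=A, head=0, tape[-4..2]=0100110 (head:     ^)
Step 3: in state A at pos 0, read 1 -> (A,1)->write 1,move L,goto C. Now: state=C, head=-1, tape[-4..2]=0100110 (head:    ^)
Step 4: in state C at pos -1, read 0 -> (C,0)->write 0,move R,goto B. Now: state=B, head=0, tape[-4..2]=0100110 (head:     ^)
Step 5: in state B at pos 0, read 1 -> (B,1)->write 0,move L,goto C. Now: state=C, head=-1, tape[-4..2]=0100010 (head:    ^)
Step 6: in state C at pos -1, read 0 -> (C,0)->write 0,move R,goto B. Now: state=B, head=0, tape[-4..2]=0100010 (head:     ^)
Step 7: in state B at pos 0, read 0 -> (B,0)->write 1,move R,goto A. Now: state=A, head=1, tape[-4..2]=0100110 (head:      ^)
After 7 step(s): state = A (not H) -> not halted within 7 -> no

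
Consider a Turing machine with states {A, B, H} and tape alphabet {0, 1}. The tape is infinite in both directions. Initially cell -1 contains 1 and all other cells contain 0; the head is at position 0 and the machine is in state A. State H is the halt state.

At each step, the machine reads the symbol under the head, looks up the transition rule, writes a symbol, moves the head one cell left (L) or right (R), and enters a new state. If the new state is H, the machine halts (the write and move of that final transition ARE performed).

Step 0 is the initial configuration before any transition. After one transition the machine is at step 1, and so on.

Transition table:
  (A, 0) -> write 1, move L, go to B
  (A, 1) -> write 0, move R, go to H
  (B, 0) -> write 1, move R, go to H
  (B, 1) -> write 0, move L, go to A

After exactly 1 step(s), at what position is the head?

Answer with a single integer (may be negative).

Answer: -1

Derivation:
Step 1: in state A at pos 0, read 0 -> (A,0)->write 1,move L,goto B. Now: state=B, head=-1, tape[-2..1]=0110 (head:  ^)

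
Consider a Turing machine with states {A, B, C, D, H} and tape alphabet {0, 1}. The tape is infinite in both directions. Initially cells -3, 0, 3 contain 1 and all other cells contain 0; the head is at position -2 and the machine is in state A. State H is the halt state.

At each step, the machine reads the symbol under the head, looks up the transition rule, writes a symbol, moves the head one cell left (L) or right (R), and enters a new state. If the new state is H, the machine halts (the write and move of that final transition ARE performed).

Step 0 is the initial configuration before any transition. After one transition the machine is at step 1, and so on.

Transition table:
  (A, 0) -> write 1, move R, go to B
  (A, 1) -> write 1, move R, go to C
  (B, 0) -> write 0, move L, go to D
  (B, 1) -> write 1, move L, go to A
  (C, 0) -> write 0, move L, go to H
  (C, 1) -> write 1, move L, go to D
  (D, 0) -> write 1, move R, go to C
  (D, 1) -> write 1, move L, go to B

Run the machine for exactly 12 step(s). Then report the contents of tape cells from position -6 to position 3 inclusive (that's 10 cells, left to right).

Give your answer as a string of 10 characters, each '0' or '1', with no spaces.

Answer: 1011101001

Derivation:
Step 1: in state A at pos -2, read 0 -> (A,0)->write 1,move R,goto B. Now: state=B, head=-1, tape[-4..4]=011010010 (head:    ^)
Step 2: in state B at pos -1, read 0 -> (B,0)->write 0,move L,goto D. Now: state=D, head=-2, tape[-4..4]=011010010 (head:   ^)
Step 3: in state D at pos -2, read 1 -> (D,1)->write 1,move L,goto B. Now: state=B, head=-3, tape[-4..4]=011010010 (head:  ^)
Step 4: in state B at pos -3, read 1 -> (B,1)->write 1,move L,goto A. Now: state=A, head=-4, tape[-5..4]=0011010010 (head:  ^)
Step 5: in state A at pos -4, read 0 -> (A,0)->write 1,move R,goto B. Now: state=B, head=-3, tape[-5..4]=0111010010 (head:   ^)
Step 6: in state B at pos -3, read 1 -> (B,1)->write 1,move L,goto A. Now: state=A, head=-4, tape[-5..4]=0111010010 (head:  ^)
Step 7: in state A at pos -4, read 1 -> (A,1)->write 1,move R,goto C. Now: state=C, head=-3, tape[-5..4]=0111010010 (head:   ^)
Step 8: in state C at pos -3, read 1 -> (C,1)->write 1,move L,goto D. Now: state=D, head=-4, tape[-5..4]=0111010010 (head:  ^)
Step 9: in state D at pos -4, read 1 -> (D,1)->write 1,move L,goto B. Now: state=B, head=-5, tape[-6..4]=00111010010 (head:  ^)
Step 10: in state B at pos -5, read 0 -> (B,0)->write 0,move L,goto D. Now: state=D, head=-6, tape[-7..4]=000111010010 (head:  ^)
Step 11: in state D at pos -6, read 0 -> (D,0)->write 1,move R,goto C. Now: state=C, head=-5, tape[-7..4]=010111010010 (head:   ^)
Step 12: in state C at pos -5, read 0 -> (C,0)->write 0,move L,goto H. Now: state=H, head=-6, tape[-7..4]=010111010010 (head:  ^)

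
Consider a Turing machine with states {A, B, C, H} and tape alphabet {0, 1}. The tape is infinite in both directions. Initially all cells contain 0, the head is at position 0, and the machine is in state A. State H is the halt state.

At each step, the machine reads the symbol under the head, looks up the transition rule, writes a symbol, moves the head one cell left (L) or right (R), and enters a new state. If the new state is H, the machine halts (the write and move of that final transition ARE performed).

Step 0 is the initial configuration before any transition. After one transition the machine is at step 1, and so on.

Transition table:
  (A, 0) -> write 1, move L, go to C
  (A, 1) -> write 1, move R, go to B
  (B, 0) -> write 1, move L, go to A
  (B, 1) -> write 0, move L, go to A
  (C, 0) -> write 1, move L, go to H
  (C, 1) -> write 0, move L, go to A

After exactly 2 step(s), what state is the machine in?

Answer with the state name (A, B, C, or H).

Step 1: in state A at pos 0, read 0 -> (A,0)->write 1,move L,goto C. Now: state=C, head=-1, tape[-2..1]=0010 (head:  ^)
Step 2: in state C at pos -1, read 0 -> (C,0)->write 1,move L,goto H. Now: state=H, head=-2, tape[-3..1]=00110 (head:  ^)

Answer: H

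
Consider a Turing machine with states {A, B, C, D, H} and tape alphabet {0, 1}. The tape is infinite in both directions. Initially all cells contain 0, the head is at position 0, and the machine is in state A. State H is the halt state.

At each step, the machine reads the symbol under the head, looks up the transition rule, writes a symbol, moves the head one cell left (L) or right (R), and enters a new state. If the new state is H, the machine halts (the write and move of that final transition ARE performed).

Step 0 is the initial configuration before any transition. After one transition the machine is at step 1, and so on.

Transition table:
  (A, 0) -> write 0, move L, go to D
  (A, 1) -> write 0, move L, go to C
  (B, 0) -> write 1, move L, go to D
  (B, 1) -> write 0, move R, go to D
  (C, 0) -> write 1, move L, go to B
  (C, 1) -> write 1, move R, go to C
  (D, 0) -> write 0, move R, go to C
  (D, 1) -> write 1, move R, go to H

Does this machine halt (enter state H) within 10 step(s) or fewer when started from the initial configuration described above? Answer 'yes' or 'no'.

Step 1: in state A at pos 0, read 0 -> (A,0)->write 0,move L,goto D. Now: state=D, head=-1, tape[-2..1]=0000 (head:  ^)
Step 2: in state D at pos -1, read 0 -> (D,0)->write 0,move R,goto C. Now: state=C, head=0, tape[-2..1]=0000 (head:   ^)
Step 3: in state C at pos 0, read 0 -> (C,0)->write 1,move L,goto B. Now: state=B, head=-1, tape[-2..1]=0010 (head:  ^)
Step 4: in state B at pos -1, read 0 -> (B,0)->write 1,move L,goto D. Now: state=D, head=-2, tape[-3..1]=00110 (head:  ^)
Step 5: in state D at pos -2, read 0 -> (D,0)->write 0,move R,goto C. Now: state=C, head=-1, tape[-3..1]=00110 (head:   ^)
Step 6: in state C at pos -1, read 1 -> (C,1)->write 1,move R,goto C. Now: state=C, head=0, tape[-3..1]=00110 (head:    ^)
Step 7: in state C at pos 0, read 1 -> (C,1)->write 1,move R,goto C. Now: state=C, head=1, tape[-3..2]=001100 (head:     ^)
Step 8: in state C at pos 1, read 0 -> (C,0)->write 1,move L,goto B. Now: state=B, head=0, tape[-3..2]=001110 (head:    ^)
Step 9: in state B at pos 0, read 1 -> (B,1)->write 0,move R,goto D. Now: state=D, head=1, tape[-3..2]=001010 (head:     ^)
Step 10: in state D at pos 1, read 1 -> (D,1)->write 1,move R,goto H. Now: state=H, head=2, tape[-3..3]=0010100 (head:      ^)
State H reached at step 10; 10 <= 10 -> yes

Answer: yes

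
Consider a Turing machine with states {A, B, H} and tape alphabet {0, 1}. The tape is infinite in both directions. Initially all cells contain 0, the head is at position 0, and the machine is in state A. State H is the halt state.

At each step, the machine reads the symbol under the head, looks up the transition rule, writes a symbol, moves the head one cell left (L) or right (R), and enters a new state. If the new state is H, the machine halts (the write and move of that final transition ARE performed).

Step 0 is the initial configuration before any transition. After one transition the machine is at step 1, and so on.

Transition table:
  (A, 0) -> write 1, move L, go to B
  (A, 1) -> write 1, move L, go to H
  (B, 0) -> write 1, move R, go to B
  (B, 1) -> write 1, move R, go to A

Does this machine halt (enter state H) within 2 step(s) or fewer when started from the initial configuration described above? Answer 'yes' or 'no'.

Step 1: in state A at pos 0, read 0 -> (A,0)->write 1,move L,goto B. Now: state=B, head=-1, tape[-2..1]=0010 (head:  ^)
Step 2: in state B at pos -1, read 0 -> (B,0)->write 1,move R,goto B. Now: state=B, head=0, tape[-2..1]=0110 (head:   ^)
After 2 step(s): state = B (not H) -> not halted within 2 -> no

Answer: no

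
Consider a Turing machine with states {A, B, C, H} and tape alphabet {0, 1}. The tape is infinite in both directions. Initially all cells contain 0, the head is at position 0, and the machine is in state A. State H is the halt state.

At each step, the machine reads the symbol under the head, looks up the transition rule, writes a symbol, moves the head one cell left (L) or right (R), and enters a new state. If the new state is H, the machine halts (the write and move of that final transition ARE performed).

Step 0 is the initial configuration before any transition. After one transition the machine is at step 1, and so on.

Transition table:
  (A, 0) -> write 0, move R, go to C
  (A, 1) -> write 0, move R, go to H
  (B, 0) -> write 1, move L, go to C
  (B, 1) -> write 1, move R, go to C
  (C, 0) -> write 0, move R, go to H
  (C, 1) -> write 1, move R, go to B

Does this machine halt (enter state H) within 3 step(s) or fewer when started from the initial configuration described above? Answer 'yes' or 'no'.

Step 1: in state A at pos 0, read 0 -> (A,0)->write 0,move R,goto C. Now: state=C, head=1, tape[-1..2]=0000 (head:   ^)
Step 2: in state C at pos 1, read 0 -> (C,0)->write 0,move R,goto H. Now: state=H, head=2, tape[-1..3]=00000 (head:    ^)
State H reached at step 2; 2 <= 3 -> yes

Answer: yes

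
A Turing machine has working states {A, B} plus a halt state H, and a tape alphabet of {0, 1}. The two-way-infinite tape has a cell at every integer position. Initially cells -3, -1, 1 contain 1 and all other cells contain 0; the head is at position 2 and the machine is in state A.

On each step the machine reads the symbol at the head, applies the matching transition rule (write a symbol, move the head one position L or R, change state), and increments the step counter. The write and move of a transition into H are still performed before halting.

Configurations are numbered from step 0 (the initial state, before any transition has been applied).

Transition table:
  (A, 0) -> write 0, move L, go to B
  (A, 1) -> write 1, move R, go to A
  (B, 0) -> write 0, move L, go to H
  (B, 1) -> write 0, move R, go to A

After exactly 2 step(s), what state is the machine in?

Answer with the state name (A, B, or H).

Step 1: in state A at pos 2, read 0 -> (A,0)->write 0,move L,goto B. Now: state=B, head=1, tape[-4..3]=01010100 (head:      ^)
Step 2: in state B at pos 1, read 1 -> (B,1)->write 0,move R,goto A. Now: state=A, head=2, tape[-4..3]=01010000 (head:       ^)

Answer: A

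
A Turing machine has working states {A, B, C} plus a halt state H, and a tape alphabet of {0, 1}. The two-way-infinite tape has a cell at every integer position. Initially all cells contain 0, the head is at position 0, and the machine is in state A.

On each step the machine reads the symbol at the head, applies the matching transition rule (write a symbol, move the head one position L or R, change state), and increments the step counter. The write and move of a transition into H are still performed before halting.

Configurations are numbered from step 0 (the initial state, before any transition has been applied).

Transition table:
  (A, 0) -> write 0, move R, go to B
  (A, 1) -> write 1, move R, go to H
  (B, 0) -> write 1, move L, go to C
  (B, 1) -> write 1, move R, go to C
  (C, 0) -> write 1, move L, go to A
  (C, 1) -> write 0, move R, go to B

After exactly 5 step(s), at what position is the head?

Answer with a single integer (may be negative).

Step 1: in state A at pos 0, read 0 -> (A,0)->write 0,move R,goto B. Now: state=B, head=1, tape[-1..2]=0000 (head:   ^)
Step 2: in state B at pos 1, read 0 -> (B,0)->write 1,move L,goto C. Now: state=C, head=0, tape[-1..2]=0010 (head:  ^)
Step 3: in state C at pos 0, read 0 -> (C,0)->write 1,move L,goto A. Now: state=A, head=-1, tape[-2..2]=00110 (head:  ^)
Step 4: in state A at pos -1, read 0 -> (A,0)->write 0,move R,goto B. Now: state=B, head=0, tape[-2..2]=00110 (head:   ^)
Step 5: in state B at pos 0, read 1 -> (B,1)->write 1,move R,goto C. Now: state=C, head=1, tape[-2..2]=00110 (head:    ^)

Answer: 1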